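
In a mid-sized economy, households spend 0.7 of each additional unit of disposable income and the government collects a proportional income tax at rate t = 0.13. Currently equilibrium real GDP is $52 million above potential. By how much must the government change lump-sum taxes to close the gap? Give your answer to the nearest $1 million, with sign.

Spending multiplier = 1/(1 − c(1−t)) = 1/(1 − 0.7×0.87) = 1/0.391 ≈ 2.558.
Tax multiplier = −c·k = −0.7/0.391 ≈ −1.79. Need ΔY = −$52 million, so ΔT = ΔY/(−c·k) = −(−$52 million) × 0.391 / 0.7 ≈ +$29 million.
The government should raise lump-sum taxes by $29 million.

+$29 million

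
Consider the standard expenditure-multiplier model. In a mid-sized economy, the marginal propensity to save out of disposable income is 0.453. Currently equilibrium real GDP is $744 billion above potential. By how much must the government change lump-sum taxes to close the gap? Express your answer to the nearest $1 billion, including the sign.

MPC = 1 − MPS = 1 − 0.453 = 0.547.
Spending multiplier = 1/(1 − MPC) = 1/(1 − 0.547) = 1/0.453 ≈ 2.208.
Tax multiplier = −c·k = −0.547/0.453 ≈ −1.208. Need ΔY = −$744 billion, so ΔT = ΔY/(−c·k) = −(−$744 billion) × 0.453 / 0.547 ≈ +$616 billion.
The government should raise lump-sum taxes by $616 billion.

+$616 billion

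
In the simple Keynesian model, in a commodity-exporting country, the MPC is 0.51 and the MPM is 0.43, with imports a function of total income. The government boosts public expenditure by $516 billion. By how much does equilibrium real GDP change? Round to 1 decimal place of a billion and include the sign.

+$560.9 billion

Spending multiplier = 1/(1 − c + m) = 1/(1 − 0.51 + 0.43) = 1/0.92 ≈ 1.087.
ΔY = k × ΔG = (+$516 billion) / 0.92 ≈ +$560.9 billion.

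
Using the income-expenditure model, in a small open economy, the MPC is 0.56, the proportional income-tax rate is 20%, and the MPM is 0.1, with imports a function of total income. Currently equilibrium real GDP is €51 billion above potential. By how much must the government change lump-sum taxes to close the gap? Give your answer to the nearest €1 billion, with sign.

Spending multiplier = 1/(1 − c(1−t) + m) = 1/(1 − 0.56×0.8 + 0.1) = 1/0.652 ≈ 1.534.
Tax multiplier = −c·k = −0.56/0.652 ≈ −0.859. Need ΔY = −€51 billion, so ΔT = ΔY/(−c·k) = −(−€51 billion) × 0.652 / 0.56 ≈ +€59 billion.
The government should raise lump-sum taxes by €59 billion.

+€59 billion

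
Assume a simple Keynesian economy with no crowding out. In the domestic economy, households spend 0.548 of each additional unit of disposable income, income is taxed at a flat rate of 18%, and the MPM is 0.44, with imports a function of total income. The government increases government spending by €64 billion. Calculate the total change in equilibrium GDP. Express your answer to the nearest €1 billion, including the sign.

Expenditure multiplier = 1/(1 − c(1−t) + m) = 1/(1 − 0.548×0.82 + 0.44) = 1/0.99064 ≈ 1.009.
ΔY = k × ΔG = (+€64 billion) / 0.99064 ≈ +€65 billion.

+€65 billion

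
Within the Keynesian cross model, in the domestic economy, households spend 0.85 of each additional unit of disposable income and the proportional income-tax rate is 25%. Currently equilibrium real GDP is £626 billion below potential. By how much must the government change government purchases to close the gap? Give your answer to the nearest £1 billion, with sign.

Spending multiplier = 1/(1 − c(1−t)) = 1/(1 − 0.85×0.75) = 1/0.3625 ≈ 2.759.
Need ΔY = +£626 billion, so ΔG = ΔY/k = (+£626 billion) × 0.3625 ≈ +£227 billion.
The government should increase government purchases by £227 billion.

+£227 billion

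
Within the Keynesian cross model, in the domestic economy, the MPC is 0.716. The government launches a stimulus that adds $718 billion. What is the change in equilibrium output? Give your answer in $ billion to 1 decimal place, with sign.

Spending multiplier = 1/(1 − MPC) = 1/(1 − 0.716) = 1/0.284 ≈ 3.521.
ΔY = k × ΔG = (+$718 billion) / 0.284 ≈ +$2,528.2 billion.

+$2,528.2 billion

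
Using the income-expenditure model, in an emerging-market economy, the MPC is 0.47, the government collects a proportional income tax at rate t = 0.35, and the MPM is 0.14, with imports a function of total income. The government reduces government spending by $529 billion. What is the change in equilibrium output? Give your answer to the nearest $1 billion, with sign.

−$634 billion

Spending multiplier = 1/(1 − c(1−t) + m) = 1/(1 − 0.47×0.65 + 0.14) = 1/0.8345 ≈ 1.198.
ΔY = k × ΔG = (−$529 billion) / 0.8345 ≈ −$634 billion.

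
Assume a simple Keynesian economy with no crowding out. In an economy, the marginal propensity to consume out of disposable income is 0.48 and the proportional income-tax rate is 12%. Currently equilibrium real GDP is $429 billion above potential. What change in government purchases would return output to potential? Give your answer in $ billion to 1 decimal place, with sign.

Spending multiplier = 1/(1 − c(1−t)) = 1/(1 − 0.48×0.88) = 1/0.5776 ≈ 1.731.
Need ΔY = −$429 billion, so ΔG = ΔY/k = (−$429 billion) × 0.5776 ≈ −$247.8 billion.
The government should cut government purchases by $247.8 billion.

−$247.8 billion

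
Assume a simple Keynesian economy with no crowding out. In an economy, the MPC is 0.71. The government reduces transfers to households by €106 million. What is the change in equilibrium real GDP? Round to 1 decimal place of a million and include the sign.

−€259.5 million

The transfer change shifts disposable income by −€106 million, so first-round consumption changes by c·ΔTR = 0.71 × (−€106 million) = −€75.26 million.
Expenditure multiplier = 1/(1 − MPC) = 1/(1 − 0.71) = 1/0.29 ≈ 3.448.
The transfer multiplier is c × k ≈ 2.448, so ΔY = k × (c·ΔTR) = (−€75.26 million) / 0.29 ≈ −€259.5 million.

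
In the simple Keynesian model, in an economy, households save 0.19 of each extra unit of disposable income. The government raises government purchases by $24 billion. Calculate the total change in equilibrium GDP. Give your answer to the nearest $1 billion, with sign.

+$126 billion

MPC = 1 − MPS = 1 − 0.19 = 0.81.
Government-spending multiplier = 1/(1 − MPC) = 1/(1 − 0.81) = 1/0.19 ≈ 5.263.
ΔY = k × ΔG = (+$24 billion) / 0.19 ≈ +$126 billion.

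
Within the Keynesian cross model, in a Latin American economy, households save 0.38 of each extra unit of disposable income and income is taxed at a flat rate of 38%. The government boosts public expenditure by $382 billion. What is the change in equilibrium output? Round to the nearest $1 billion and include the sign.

MPC = 1 − MPS = 1 − 0.38 = 0.62.
Spending multiplier = 1/(1 − c(1−t)) = 1/(1 − 0.62×0.62) = 1/0.6156 ≈ 1.624.
ΔY = k × ΔG = (+$382 billion) / 0.6156 ≈ +$621 billion.

+$621 billion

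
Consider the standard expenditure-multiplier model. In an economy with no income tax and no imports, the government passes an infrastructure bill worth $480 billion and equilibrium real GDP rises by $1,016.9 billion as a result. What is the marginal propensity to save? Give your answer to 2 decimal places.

Implied spending multiplier k = ΔY/ΔG = 1,016.9/480 ≈ 2.1185.
Since k = 1/(1 − MPC), MPC = 1 − 1/k = 1 − ΔG/ΔY = 1 − 480/1,016.9 ≈ 0.53.
MPS = 1 − MPC = 0.47.

0.47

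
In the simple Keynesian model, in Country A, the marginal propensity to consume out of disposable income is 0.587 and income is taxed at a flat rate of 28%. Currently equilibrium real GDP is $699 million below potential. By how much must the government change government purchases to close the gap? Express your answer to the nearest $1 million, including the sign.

Spending multiplier = 1/(1 − c(1−t)) = 1/(1 − 0.587×0.72) = 1/0.57736 ≈ 1.732.
Need ΔY = +$699 million, so ΔG = ΔY/k = (+$699 million) × 0.57736 ≈ +$404 million.
The government should increase government purchases by $404 million.

+$404 million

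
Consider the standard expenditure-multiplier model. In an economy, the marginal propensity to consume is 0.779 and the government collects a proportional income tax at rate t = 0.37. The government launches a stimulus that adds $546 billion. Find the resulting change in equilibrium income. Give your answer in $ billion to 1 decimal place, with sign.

+$1,072.2 billion

Government-spending multiplier = 1/(1 − c(1−t)) = 1/(1 − 0.779×0.63) = 1/0.50923 ≈ 1.964.
ΔY = k × ΔG = (+$546 billion) / 0.50923 ≈ +$1,072.2 billion.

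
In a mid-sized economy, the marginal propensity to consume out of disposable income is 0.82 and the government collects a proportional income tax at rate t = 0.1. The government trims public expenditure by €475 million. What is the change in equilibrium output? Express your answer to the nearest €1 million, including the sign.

−€1,813 million

Expenditure multiplier = 1/(1 − c(1−t)) = 1/(1 − 0.82×0.9) = 1/0.262 ≈ 3.817.
ΔY = k × ΔG = (−€475 million) / 0.262 ≈ −€1,813 million.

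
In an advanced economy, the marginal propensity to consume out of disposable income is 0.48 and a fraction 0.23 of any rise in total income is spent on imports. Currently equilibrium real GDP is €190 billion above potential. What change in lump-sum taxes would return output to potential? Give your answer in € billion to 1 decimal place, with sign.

+€296.9 billion

Spending multiplier = 1/(1 − c + m) = 1/(1 − 0.48 + 0.23) = 1/0.75 ≈ 1.333.
Tax multiplier = −c·k = −0.48/0.75 = −0.64. Need ΔY = −€190 billion, so ΔT = ΔY/(−c·k) = −(−€190 billion) × 0.75 / 0.48 ≈ +€296.9 billion.
The government should raise lump-sum taxes by €296.9 billion.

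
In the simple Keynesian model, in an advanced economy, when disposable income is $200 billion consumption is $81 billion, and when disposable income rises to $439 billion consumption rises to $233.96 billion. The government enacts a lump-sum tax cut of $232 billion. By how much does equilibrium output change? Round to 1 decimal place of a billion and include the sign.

MPC = ΔC/ΔYd = (233.96 − 81)/(439 − 200) = 152.96/239 = 0.64.
A lump-sum tax change of −$232 billion shifts disposable income by +$232 billion; first-round consumption changes by −c × ΔT = −0.64 × (−$232 billion) = +$148.48 billion.
Expenditure multiplier = 1/(1 − MPC) = 1/(1 − 0.64) = 1/0.36 ≈ 2.778.
The tax multiplier is −c × k ≈ −1.778, so ΔY = k × (−c·ΔT) = (+$148.48 billion) / 0.36 ≈ +$412.4 billion.

+$412.4 billion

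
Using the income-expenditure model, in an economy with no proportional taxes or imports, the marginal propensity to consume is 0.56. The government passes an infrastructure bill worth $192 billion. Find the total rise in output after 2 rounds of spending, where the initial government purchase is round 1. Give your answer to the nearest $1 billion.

Round 1 adds ΔG = $192 billion; each later round is MPC = 0.56 times the previous.
After 2 rounds: 192 + 107.52 = ΔG·(1 − c^2)/(1 − c) = 192 × (1 − 0.3136)/0.44 ≈ $300 billion.

$300 billion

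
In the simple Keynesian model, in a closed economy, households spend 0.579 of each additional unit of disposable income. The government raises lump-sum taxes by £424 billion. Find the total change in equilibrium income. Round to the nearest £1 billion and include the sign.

−£583 billion

A lump-sum tax change of +£424 billion shifts disposable income by −£424 billion; first-round consumption changes by −c × ΔT = −0.579 × (+£424 billion) = −£245.496 billion.
Expenditure multiplier = 1/(1 − MPC) = 1/(1 − 0.579) = 1/0.421 ≈ 2.375.
The tax multiplier is −c × k ≈ −1.375, so ΔY = k × (−c·ΔT) = (−£245.496 billion) / 0.421 ≈ −£583 billion.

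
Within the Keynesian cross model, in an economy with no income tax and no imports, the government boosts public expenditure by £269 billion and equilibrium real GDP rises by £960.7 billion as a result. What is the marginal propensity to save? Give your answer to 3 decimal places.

Implied spending multiplier k = ΔY/ΔG = 960.7/269 ≈ 3.5714.
Since k = 1/(1 − MPC), MPC = 1 − 1/k = 1 − ΔG/ΔY = 1 − 269/960.7 ≈ 0.720.
MPS = 1 − MPC = 0.280.

0.280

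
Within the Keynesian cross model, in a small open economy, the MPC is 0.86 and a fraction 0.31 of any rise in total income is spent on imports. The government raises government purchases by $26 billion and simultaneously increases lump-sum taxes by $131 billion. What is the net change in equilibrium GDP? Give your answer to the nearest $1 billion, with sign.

Expenditure multiplier = 1/(1 − c + m) = 1/(1 − 0.86 + 0.31) = 1/0.45 ≈ 2.222.
ΔG contributes k·ΔG = (+$26 billion) / 0.45 ≈ +$57.8 billion.
ΔT of +$131 billion changes first-round spending by −c·ΔT = −$112.66 billion, contributing k·(−c·ΔT) = (−$112.66 billion) / 0.45 ≈ −$250.4 billion.
Net ΔY = k(ΔG − c·ΔT) = (−$86.66 billion) / 0.45 ≈ −$193 billion.

−$193 billion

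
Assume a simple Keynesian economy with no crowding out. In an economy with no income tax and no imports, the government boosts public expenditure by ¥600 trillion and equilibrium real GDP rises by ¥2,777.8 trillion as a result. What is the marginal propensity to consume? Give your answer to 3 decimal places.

Implied spending multiplier k = ΔY/ΔG = 2,777.8/600 ≈ 4.6297.
Since k = 1/(1 − MPC), MPC = 1 − 1/k = 1 − ΔG/ΔY = 1 − 600/2,777.8 ≈ 0.784.

0.784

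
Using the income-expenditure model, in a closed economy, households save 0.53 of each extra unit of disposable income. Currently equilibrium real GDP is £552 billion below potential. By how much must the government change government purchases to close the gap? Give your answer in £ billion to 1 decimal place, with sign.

+£292.6 billion

MPC = 1 − MPS = 1 − 0.53 = 0.47.
Spending multiplier = 1/(1 − MPC) = 1/(1 − 0.47) = 1/0.53 ≈ 1.887.
Need ΔY = +£552 billion, so ΔG = ΔY/k = (+£552 billion) × 0.53 ≈ +£292.6 billion.
The government should increase government purchases by £292.6 billion.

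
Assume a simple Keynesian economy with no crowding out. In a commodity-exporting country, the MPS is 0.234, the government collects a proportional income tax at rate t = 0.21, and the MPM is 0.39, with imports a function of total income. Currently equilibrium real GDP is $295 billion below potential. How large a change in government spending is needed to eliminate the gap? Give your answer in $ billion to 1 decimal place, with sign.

+$231.5 billion

MPC = 1 − MPS = 1 − 0.234 = 0.766.
Spending multiplier = 1/(1 − c(1−t) + m) = 1/(1 − 0.766×0.79 + 0.39) = 1/0.78486 ≈ 1.274.
Need ΔY = +$295 billion, so ΔG = ΔY/k = (+$295 billion) × 0.78486 ≈ +$231.5 billion.
The government should increase government spending by $231.5 billion.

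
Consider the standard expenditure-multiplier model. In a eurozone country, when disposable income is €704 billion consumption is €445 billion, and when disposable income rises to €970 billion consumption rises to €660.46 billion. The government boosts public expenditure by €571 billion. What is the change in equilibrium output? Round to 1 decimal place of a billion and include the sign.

MPC = ΔC/ΔYd = (660.46 − 445)/(970 − 704) = 215.46/266 = 0.81.
Government-spending multiplier = 1/(1 − MPC) = 1/(1 − 0.81) = 1/0.19 ≈ 5.263.
ΔY = k × ΔG = (+€571 billion) / 0.19 ≈ +€3,005.3 billion.

+€3,005.3 billion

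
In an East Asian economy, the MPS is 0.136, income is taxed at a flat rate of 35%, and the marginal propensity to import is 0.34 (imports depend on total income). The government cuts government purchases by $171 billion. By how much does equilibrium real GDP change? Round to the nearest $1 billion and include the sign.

−$220 billion

MPC = 1 − MPS = 1 − 0.136 = 0.864.
Spending multiplier = 1/(1 − c(1−t) + m) = 1/(1 − 0.864×0.65 + 0.34) = 1/0.7784 ≈ 1.285.
ΔY = k × ΔG = (−$171 billion) / 0.7784 ≈ −$220 billion.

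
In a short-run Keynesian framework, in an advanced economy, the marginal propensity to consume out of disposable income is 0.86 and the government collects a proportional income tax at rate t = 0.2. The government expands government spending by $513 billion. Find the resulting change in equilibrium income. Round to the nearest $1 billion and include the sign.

+$1,644 billion

Expenditure multiplier = 1/(1 − c(1−t)) = 1/(1 − 0.86×0.8) = 1/0.312 ≈ 3.205.
ΔY = k × ΔG = (+$513 billion) / 0.312 ≈ +$1,644 billion.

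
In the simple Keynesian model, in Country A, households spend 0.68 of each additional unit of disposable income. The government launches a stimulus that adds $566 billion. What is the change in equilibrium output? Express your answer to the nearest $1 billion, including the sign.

Government-spending multiplier = 1/(1 − MPC) = 1/(1 − 0.68) = 1/0.32 = 3.125.
ΔY = k × ΔG = (+$566 billion) / 0.32 ≈ +$1,769 billion.

+$1,769 billion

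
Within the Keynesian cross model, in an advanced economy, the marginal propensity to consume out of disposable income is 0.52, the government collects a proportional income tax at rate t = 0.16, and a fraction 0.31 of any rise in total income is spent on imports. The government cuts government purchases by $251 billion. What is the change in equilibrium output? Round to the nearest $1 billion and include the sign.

−$287 billion

Government-spending multiplier = 1/(1 − c(1−t) + m) = 1/(1 − 0.52×0.84 + 0.31) = 1/0.8732 ≈ 1.145.
ΔY = k × ΔG = (−$251 billion) / 0.8732 ≈ −$287 billion.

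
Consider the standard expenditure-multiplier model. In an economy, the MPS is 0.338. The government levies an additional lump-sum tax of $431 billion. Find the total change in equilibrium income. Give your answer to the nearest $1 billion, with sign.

−$844 billion

MPC = 1 − MPS = 1 − 0.338 = 0.662.
A lump-sum tax change of +$431 billion shifts disposable income by −$431 billion; first-round consumption changes by −c × ΔT = −0.662 × (+$431 billion) = −$285.322 billion.
Expenditure multiplier = 1/(1 − MPC) = 1/(1 − 0.662) = 1/0.338 ≈ 2.959.
The tax multiplier is −c × k ≈ −1.959, so ΔY = k × (−c·ΔT) = (−$285.322 billion) / 0.338 ≈ −$844 billion.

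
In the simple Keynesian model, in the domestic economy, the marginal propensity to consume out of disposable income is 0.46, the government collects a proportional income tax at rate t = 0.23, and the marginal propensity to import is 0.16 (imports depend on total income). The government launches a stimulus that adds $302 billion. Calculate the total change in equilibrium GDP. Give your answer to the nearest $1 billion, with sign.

Spending multiplier = 1/(1 − c(1−t) + m) = 1/(1 − 0.46×0.77 + 0.16) = 1/0.8058 ≈ 1.241.
ΔY = k × ΔG = (+$302 billion) / 0.8058 ≈ +$375 billion.

+$375 billion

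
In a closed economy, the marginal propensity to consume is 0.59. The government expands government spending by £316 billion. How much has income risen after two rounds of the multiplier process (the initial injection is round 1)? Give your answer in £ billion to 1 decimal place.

£502.4 billion

Round 1 adds ΔG = £316 billion; each later round is MPC = 0.59 times the previous.
After 2 rounds: 316 + 186.44 = ΔG·(1 − c^2)/(1 − c) = 316 × (1 − 0.3481)/0.41 ≈ £502.4 billion.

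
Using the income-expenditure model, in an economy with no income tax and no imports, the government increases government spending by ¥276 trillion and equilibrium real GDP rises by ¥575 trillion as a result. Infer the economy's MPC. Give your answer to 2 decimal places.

Implied spending multiplier k = ΔY/ΔG = 575/276 ≈ 2.0833.
Since k = 1/(1 − MPC), MPC = 1 − 1/k = 1 − ΔG/ΔY = 1 − 276/575 = 0.52.

0.52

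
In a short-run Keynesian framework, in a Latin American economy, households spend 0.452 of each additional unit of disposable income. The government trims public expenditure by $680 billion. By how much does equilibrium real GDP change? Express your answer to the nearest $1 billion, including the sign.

−$1,241 billion

Government-spending multiplier = 1/(1 − MPC) = 1/(1 − 0.452) = 1/0.548 ≈ 1.825.
ΔY = k × ΔG = (−$680 billion) / 0.548 ≈ −$1,241 billion.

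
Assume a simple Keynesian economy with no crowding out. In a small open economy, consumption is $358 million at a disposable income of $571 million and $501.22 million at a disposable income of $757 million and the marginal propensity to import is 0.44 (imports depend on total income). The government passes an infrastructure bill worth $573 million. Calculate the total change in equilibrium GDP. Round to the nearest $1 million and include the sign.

+$855 million

MPC = ΔC/ΔYd = (501.22 − 358)/(757 − 571) = 143.22/186 = 0.77.
Expenditure multiplier = 1/(1 − c + m) = 1/(1 − 0.77 + 0.44) = 1/0.67 ≈ 1.493.
ΔY = k × ΔG = (+$573 million) / 0.67 ≈ +$855 million.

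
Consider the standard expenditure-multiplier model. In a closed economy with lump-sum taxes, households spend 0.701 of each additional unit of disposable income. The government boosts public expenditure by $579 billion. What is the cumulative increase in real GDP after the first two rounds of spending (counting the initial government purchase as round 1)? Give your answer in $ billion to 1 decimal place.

Round 1 adds ΔG = $579 billion; each later round is MPC = 0.701 times the previous.
After 2 rounds: 579 + 405.879 = ΔG·(1 − c^2)/(1 − c) = 579 × (1 − 0.491401)/0.299 ≈ $984.9 billion.

$984.9 billion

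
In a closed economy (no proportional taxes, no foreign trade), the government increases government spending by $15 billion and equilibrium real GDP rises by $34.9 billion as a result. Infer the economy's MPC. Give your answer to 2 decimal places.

0.57

Implied spending multiplier k = ΔY/ΔG = 34.9/15 ≈ 2.3267.
Since k = 1/(1 − MPC), MPC = 1 − 1/k = 1 − ΔG/ΔY = 1 − 15/34.9 ≈ 0.57.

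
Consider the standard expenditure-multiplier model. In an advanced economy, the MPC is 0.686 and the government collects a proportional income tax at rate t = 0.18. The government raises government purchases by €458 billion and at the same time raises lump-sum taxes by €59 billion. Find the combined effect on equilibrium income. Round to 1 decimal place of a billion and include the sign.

Expenditure multiplier = 1/(1 − c(1−t)) = 1/(1 − 0.686×0.82) = 1/0.43748 ≈ 2.286.
ΔG contributes k·ΔG = (+€458 billion) / 0.43748 ≈ +€1,046.9 billion.
ΔT of +€59 billion changes first-round spending by −c·ΔT = −€40.474 billion, contributing k·(−c·ΔT) = (−€40.474 billion) / 0.43748 ≈ −€92.5 billion.
Net ΔY = k(ΔG − c·ΔT) = (+€417.526 billion) / 0.43748 ≈ +€954.4 billion.

+€954.4 billion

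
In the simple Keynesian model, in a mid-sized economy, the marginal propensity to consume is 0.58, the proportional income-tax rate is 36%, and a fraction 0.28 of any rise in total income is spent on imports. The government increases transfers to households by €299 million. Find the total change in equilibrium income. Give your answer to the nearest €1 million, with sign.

+€191 million

The transfer change shifts disposable income by +€299 million, so first-round consumption changes by c·ΔTR = 0.58 × (+€299 million) = +€173.42 million.
Expenditure multiplier = 1/(1 − c(1−t) + m) = 1/(1 − 0.58×0.64 + 0.28) = 1/0.9088 ≈ 1.1.
The transfer multiplier is c × k ≈ 0.638, so ΔY = k × (c·ΔTR) = (+€173.42 million) / 0.9088 ≈ +€191 million.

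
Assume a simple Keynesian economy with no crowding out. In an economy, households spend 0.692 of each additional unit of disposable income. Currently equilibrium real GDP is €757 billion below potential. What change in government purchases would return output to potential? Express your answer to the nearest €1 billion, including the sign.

Spending multiplier = 1/(1 − MPC) = 1/(1 − 0.692) = 1/0.308 ≈ 3.247.
Need ΔY = +€757 billion, so ΔG = ΔY/k = (+€757 billion) × 0.308 ≈ +€233 billion.
The government should increase government purchases by €233 billion.

+€233 billion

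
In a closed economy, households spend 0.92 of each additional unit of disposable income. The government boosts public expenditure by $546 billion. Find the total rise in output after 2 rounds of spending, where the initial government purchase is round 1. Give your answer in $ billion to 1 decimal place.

Round 1 adds ΔG = $546 billion; each later round is MPC = 0.92 times the previous.
After 2 rounds: 546 + 502.32 = ΔG·(1 − c^2)/(1 − c) = 546 × (1 − 0.8464)/0.08 ≈ $1,048.3 billion.

$1,048.3 billion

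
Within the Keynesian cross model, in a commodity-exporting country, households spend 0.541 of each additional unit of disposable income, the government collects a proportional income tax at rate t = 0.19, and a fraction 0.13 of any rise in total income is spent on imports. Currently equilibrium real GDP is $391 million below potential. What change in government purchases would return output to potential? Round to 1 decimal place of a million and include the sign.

Spending multiplier = 1/(1 − c(1−t) + m) = 1/(1 − 0.541×0.81 + 0.13) = 1/0.69179 ≈ 1.446.
Need ΔY = +$391 million, so ΔG = ΔY/k = (+$391 million) × 0.69179 ≈ +$270.5 million.
The government should increase government purchases by $270.5 million.

+$270.5 million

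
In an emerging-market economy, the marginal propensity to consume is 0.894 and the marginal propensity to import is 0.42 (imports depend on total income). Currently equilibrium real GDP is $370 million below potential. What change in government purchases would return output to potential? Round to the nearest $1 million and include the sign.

+$195 million

Spending multiplier = 1/(1 − c + m) = 1/(1 − 0.894 + 0.42) = 1/0.526 ≈ 1.901.
Need ΔY = +$370 million, so ΔG = ΔY/k = (+$370 million) × 0.526 ≈ +$195 million.
The government should increase government purchases by $195 million.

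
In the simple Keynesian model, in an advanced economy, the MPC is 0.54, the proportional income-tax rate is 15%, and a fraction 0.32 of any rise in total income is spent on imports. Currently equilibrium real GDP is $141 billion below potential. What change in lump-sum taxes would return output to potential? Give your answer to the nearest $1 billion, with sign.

Spending multiplier = 1/(1 − c(1−t) + m) = 1/(1 − 0.54×0.85 + 0.32) = 1/0.861 ≈ 1.161.
Tax multiplier = −c·k = −0.54/0.861 ≈ −0.627. Need ΔY = +$141 billion, so ΔT = ΔY/(−c·k) = −(+$141 billion) × 0.861 / 0.54 ≈ −$225 billion.
The government should cut lump-sum taxes by $225 billion.

−$225 billion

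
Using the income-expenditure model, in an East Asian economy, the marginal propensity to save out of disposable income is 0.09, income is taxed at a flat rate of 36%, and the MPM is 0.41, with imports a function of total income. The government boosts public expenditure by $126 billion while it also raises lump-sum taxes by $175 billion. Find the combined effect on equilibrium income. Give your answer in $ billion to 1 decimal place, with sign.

MPC = 1 − MPS = 1 − 0.09 = 0.91.
Expenditure multiplier = 1/(1 − c(1−t) + m) = 1/(1 − 0.91×0.64 + 0.41) = 1/0.8276 ≈ 1.208.
ΔG contributes k·ΔG = (+$126 billion) / 0.8276 ≈ +$152.2 billion.
ΔT of +$175 billion changes first-round spending by −c·ΔT = −$159.25 billion, contributing k·(−c·ΔT) = (−$159.25 billion) / 0.8276 ≈ −$192.4 billion.
Net ΔY = k(ΔG − c·ΔT) = (−$33.25 billion) / 0.8276 ≈ −$40.2 billion.

−$40.2 billion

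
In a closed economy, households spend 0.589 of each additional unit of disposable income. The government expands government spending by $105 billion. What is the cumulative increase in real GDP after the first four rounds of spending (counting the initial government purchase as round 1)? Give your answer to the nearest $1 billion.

$225 billion

Round 1 adds ΔG = $105 billion; each later round is MPC = 0.589 times the previous.
After 4 rounds: 105 + 61.845 + 36.426705 + 21.455329245 = ΔG·(1 − c^4)/(1 − c) = 105 × (1 − 0.120354180241)/0.411 ≈ $225 billion.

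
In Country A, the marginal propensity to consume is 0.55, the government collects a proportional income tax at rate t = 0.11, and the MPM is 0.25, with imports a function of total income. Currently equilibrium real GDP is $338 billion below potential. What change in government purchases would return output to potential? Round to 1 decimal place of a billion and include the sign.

+$257.0 billion

Spending multiplier = 1/(1 − c(1−t) + m) = 1/(1 − 0.55×0.89 + 0.25) = 1/0.7605 ≈ 1.315.
Need ΔY = +$338 billion, so ΔG = ΔY/k = (+$338 billion) × 0.7605 ≈ +$257 billion.
The government should increase government purchases by $257 billion.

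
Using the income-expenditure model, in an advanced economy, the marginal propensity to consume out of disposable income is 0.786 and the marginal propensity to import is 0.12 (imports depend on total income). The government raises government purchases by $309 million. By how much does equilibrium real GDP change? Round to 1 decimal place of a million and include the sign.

+$925.1 million

Expenditure multiplier = 1/(1 − c + m) = 1/(1 − 0.786 + 0.12) = 1/0.334 ≈ 2.994.
ΔY = k × ΔG = (+$309 million) / 0.334 ≈ +$925.1 million.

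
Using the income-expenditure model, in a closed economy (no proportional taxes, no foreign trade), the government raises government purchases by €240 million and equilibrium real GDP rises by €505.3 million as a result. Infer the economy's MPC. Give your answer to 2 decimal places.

0.53

Implied spending multiplier k = ΔY/ΔG = 505.3/240 ≈ 2.1054.
Since k = 1/(1 − MPC), MPC = 1 − 1/k = 1 − ΔG/ΔY = 1 − 240/505.3 ≈ 0.53.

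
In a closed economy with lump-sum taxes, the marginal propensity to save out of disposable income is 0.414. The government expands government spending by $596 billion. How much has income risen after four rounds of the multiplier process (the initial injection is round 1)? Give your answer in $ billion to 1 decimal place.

MPC = 1 − MPS = 1 − 0.414 = 0.586.
Round 1 adds ΔG = $596 billion; each later round is MPC = 0.586 times the previous.
After 4 rounds: 596 + 349.256 + 204.664016 + 119.933113376 = ΔG·(1 − c^4)/(1 − c) = 596 × (1 − 0.117920812816)/0.414 ≈ $1,269.9 billion.

$1,269.9 billion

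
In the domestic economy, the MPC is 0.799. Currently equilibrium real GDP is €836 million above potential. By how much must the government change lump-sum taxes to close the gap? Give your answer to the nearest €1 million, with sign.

+€210 million

Spending multiplier = 1/(1 − MPC) = 1/(1 − 0.799) = 1/0.201 ≈ 4.975.
Tax multiplier = −c·k = −0.799/0.201 ≈ −3.975. Need ΔY = −€836 million, so ΔT = ΔY/(−c·k) = −(−€836 million) × 0.201 / 0.799 ≈ +€210 million.
The government should raise lump-sum taxes by €210 million.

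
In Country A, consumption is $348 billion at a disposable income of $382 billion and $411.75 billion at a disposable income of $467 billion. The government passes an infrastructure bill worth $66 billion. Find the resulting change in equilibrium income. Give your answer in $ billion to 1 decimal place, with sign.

MPC = ΔC/ΔYd = (411.75 − 348)/(467 − 382) = 63.75/85 = 0.75.
Spending multiplier = 1/(1 − MPC) = 1/(1 − 0.75) = 1/0.25 = 4.
ΔY = k × ΔG = (+$66 billion) / 0.25 = +$264 billion.

+$264.0 billion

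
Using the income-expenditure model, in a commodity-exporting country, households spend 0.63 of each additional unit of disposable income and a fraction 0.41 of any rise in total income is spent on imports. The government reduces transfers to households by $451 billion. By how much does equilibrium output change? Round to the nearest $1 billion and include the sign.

The transfer change shifts disposable income by −$451 billion, so first-round consumption changes by c·ΔTR = 0.63 × (−$451 billion) = −$284.13 billion.
Expenditure multiplier = 1/(1 − c + m) = 1/(1 − 0.63 + 0.41) = 1/0.78 ≈ 1.282.
The transfer multiplier is c × k ≈ 0.808, so ΔY = k × (c·ΔTR) = (−$284.13 billion) / 0.78 ≈ −$364 billion.

−$364 billion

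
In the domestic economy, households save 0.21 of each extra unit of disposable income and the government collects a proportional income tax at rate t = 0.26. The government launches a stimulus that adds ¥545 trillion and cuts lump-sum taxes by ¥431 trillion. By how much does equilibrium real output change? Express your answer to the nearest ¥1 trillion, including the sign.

MPC = 1 − MPS = 1 − 0.21 = 0.79.
Expenditure multiplier = 1/(1 − c(1−t)) = 1/(1 − 0.79×0.74) = 1/0.4154 ≈ 2.407.
ΔG contributes k·ΔG = (+¥545 trillion) / 0.4154 ≈ +¥1,312 trillion.
ΔT of −¥431 trillion changes first-round spending by −c·ΔT = +¥340.49 trillion, contributing k·(−c·ΔT) = (+¥340.49 trillion) / 0.4154 ≈ +¥819.7 trillion.
Net ΔY = k(ΔG − c·ΔT) = (+¥885.49 trillion) / 0.4154 ≈ +¥2,132 trillion.

+¥2,132 trillion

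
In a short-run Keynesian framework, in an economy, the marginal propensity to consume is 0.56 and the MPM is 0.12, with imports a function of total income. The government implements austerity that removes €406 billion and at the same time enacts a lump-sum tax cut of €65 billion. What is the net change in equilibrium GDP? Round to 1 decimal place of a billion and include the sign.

Expenditure multiplier = 1/(1 − c + m) = 1/(1 − 0.56 + 0.12) = 1/0.56 ≈ 1.786.
ΔG contributes k·ΔG = (−€406 billion) / 0.56 = −€725 billion.
ΔT of −€65 billion changes first-round spending by −c·ΔT = +€36.4 billion, contributing k·(−c·ΔT) = (+€36.4 billion) / 0.56 = +€65 billion.
Net ΔY = k(ΔG − c·ΔT) = (−€369.6 billion) / 0.56 = −€660 billion.

−€660.0 billion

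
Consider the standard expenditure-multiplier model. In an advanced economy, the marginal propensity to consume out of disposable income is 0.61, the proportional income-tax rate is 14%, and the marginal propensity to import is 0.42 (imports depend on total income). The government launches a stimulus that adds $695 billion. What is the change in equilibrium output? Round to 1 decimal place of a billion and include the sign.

+$776.2 billion

Expenditure multiplier = 1/(1 − c(1−t) + m) = 1/(1 − 0.61×0.86 + 0.42) = 1/0.8954 ≈ 1.117.
ΔY = k × ΔG = (+$695 billion) / 0.8954 ≈ +$776.2 billion.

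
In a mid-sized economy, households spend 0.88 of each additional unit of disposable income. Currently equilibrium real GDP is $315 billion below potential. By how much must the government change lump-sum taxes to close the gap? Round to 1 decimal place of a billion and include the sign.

Spending multiplier = 1/(1 − MPC) = 1/(1 − 0.88) = 1/0.12 ≈ 8.333.
Tax multiplier = −c·k = −0.88/0.12 ≈ −7.333. Need ΔY = +$315 billion, so ΔT = ΔY/(−c·k) = −(+$315 billion) × 0.12 / 0.88 ≈ −$43 billion.
The government should cut lump-sum taxes by $43 billion.

−$43.0 billion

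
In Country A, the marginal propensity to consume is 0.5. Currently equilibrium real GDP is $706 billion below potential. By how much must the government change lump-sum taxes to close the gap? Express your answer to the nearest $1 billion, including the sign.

Spending multiplier = 1/(1 − MPC) = 1/(1 − 0.5) = 1/0.5 = 2.
Tax multiplier = −c·k = −0.5/0.5 = −1. Need ΔY = +$706 billion, so ΔT = ΔY/(−c·k) = −(+$706 billion) × 0.5 / 0.5 = −$706 billion.
The government should cut lump-sum taxes by $706 billion.

−$706 billion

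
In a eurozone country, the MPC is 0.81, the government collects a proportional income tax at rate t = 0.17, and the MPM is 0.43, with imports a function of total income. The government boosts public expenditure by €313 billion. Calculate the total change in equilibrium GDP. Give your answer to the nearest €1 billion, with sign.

Expenditure multiplier = 1/(1 − c(1−t) + m) = 1/(1 − 0.81×0.83 + 0.43) = 1/0.7577 ≈ 1.32.
ΔY = k × ΔG = (+€313 billion) / 0.7577 ≈ +€413 billion.

+€413 billion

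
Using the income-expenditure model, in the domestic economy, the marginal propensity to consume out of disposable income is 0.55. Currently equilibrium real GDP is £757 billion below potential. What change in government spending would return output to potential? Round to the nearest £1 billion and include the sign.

+£341 billion

Spending multiplier = 1/(1 − MPC) = 1/(1 − 0.55) = 1/0.45 ≈ 2.222.
Need ΔY = +£757 billion, so ΔG = ΔY/k = (+£757 billion) × 0.45 ≈ +£341 billion.
The government should increase government spending by £341 billion.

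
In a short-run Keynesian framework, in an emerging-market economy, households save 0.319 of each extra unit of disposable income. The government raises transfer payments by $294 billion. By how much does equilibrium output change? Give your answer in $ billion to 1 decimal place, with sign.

+$627.6 billion

MPC = 1 − MPS = 1 − 0.319 = 0.681.
The transfer change shifts disposable income by +$294 billion, so first-round consumption changes by c·ΔTR = 0.681 × (+$294 billion) = +$200.214 billion.
Expenditure multiplier = 1/(1 − MPC) = 1/(1 − 0.681) = 1/0.319 ≈ 3.135.
The transfer multiplier is c × k ≈ 2.135, so ΔY = k × (c·ΔTR) = (+$200.214 billion) / 0.319 ≈ +$627.6 billion.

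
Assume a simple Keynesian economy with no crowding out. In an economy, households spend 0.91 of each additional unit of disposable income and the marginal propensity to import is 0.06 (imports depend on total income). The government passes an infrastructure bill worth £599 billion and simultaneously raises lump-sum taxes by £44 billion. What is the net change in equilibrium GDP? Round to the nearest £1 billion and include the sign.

Expenditure multiplier = 1/(1 − c + m) = 1/(1 − 0.91 + 0.06) = 1/0.15 ≈ 6.667.
ΔG contributes k·ΔG = (+£599 billion) / 0.15 ≈ +£3,993.3 billion.
ΔT of +£44 billion changes first-round spending by −c·ΔT = −£40.04 billion, contributing k·(−c·ΔT) = (−£40.04 billion) / 0.15 ≈ −£266.9 billion.
Net ΔY = k(ΔG − c·ΔT) = (+£558.96 billion) / 0.15 ≈ +£3,726 billion.

+£3,726 billion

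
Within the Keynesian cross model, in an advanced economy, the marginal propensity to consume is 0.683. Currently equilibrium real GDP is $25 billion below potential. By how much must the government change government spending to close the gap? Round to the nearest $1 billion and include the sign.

+$8 billion

Spending multiplier = 1/(1 − MPC) = 1/(1 − 0.683) = 1/0.317 ≈ 3.155.
Need ΔY = +$25 billion, so ΔG = ΔY/k = (+$25 billion) × 0.317 ≈ +$8 billion.
The government should increase government spending by $8 billion.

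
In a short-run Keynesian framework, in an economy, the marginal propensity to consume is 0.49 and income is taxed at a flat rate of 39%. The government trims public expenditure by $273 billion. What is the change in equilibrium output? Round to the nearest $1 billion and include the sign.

−$389 billion

Government-spending multiplier = 1/(1 − c(1−t)) = 1/(1 − 0.49×0.61) = 1/0.7011 ≈ 1.426.
ΔY = k × ΔG = (−$273 billion) / 0.7011 ≈ −$389 billion.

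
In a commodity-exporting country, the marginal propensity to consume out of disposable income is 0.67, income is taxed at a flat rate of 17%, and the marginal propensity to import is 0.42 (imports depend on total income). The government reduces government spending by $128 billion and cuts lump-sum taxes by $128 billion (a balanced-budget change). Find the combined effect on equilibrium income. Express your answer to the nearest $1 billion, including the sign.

Expenditure multiplier = 1/(1 − c(1−t) + m) = 1/(1 − 0.67×0.83 + 0.42) = 1/0.8639 ≈ 1.158.
ΔG contributes k·ΔG = (−$128 billion) / 0.8639 ≈ −$148.2 billion.
ΔT of −$128 billion changes first-round spending by −c·ΔT = +$85.76 billion, contributing k·(−c·ΔT) = (+$85.76 billion) / 0.8639 ≈ +$99.3 billion.
Net ΔY = k(ΔG − c·ΔT) = (−$42.24 billion) / 0.8639 ≈ −$49 billion.

−$49 billion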